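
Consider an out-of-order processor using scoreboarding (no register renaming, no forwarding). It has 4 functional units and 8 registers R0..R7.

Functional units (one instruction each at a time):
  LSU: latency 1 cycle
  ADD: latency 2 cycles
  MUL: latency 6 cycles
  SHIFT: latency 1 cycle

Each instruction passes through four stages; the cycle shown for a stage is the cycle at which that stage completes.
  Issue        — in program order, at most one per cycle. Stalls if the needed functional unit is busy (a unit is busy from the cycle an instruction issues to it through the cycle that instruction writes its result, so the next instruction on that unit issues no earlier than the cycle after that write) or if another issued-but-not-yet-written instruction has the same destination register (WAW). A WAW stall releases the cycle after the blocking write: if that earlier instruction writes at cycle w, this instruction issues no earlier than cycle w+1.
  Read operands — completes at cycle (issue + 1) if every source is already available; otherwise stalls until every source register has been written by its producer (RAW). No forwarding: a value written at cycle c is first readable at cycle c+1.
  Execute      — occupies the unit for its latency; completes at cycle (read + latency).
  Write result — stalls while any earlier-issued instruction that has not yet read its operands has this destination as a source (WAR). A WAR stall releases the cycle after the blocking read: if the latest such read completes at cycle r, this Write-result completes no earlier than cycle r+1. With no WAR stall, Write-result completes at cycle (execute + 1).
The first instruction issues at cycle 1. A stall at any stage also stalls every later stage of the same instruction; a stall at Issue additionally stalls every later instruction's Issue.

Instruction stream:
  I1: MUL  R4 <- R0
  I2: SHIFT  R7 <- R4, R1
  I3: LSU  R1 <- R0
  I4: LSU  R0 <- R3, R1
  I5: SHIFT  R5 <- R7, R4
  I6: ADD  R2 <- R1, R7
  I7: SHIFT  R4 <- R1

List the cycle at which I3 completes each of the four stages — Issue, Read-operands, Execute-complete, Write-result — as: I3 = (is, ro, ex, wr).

[1] I1 issues→MUL
[2] I1 reads · I2 issues→SHIFT
[3] I3 issues→LSU
[4] I3 reads
[5] I3 exec-done
[8] I1 exec-done
[9] I1 writes R4
[10] I2 reads
[11] I2 exec-done · I3 writes R1
[12] I2 writes R7 · I4 issues→LSU
[13] I4 reads · I5 issues→SHIFT
[14] I4 exec-done · I5 reads · I6 issues→ADD
[15] I4 writes R0 · I5 exec-done · I6 reads
[16] I5 writes R5
[17] I6 exec-done · I7 issues→SHIFT
[18] I6 writes R2 · I7 reads
[19] I7 exec-done
[20] I7 writes R4

I3 = (3, 4, 5, 11)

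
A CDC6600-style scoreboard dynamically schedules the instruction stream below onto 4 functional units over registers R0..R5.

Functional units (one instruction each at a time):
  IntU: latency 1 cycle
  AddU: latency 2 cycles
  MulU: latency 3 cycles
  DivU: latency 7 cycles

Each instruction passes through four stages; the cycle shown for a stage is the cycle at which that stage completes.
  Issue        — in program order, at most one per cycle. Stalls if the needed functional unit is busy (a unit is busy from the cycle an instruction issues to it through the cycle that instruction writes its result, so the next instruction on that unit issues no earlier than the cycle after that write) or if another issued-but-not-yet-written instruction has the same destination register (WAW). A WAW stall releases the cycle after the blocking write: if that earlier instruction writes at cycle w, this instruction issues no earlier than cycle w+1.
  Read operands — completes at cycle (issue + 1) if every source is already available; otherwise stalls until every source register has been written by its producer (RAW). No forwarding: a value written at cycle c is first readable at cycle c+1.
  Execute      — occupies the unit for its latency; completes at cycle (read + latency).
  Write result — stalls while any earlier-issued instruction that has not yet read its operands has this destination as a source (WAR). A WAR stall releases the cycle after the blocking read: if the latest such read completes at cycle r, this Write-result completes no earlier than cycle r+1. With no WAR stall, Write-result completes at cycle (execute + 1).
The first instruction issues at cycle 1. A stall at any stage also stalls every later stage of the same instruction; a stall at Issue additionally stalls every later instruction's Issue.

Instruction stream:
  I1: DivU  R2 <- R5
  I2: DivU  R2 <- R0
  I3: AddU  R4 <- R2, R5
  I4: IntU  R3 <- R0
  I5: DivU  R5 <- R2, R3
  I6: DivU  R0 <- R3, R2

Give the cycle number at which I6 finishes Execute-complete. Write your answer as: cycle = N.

cycle = 39

t=1  I1 dispatched to DivU
t=2  I1 operands ready
t=9  I1 complete
t=10  R2←I1
t=11  I2 dispatched to DivU
t=12  I2 operands ready | I3 dispatched to AddU
t=13  I4 dispatched to IntU
t=14  I4 operands ready
t=15  I4 complete
t=16  R3←I4
t=19  I2 complete
t=20  R2←I2
t=21  I3 operands ready | I5 dispatched to DivU
t=22  I5 operands ready
t=23  I3 complete
t=24  R4←I3
t=29  I5 complete
t=30  R5←I5
t=31  I6 dispatched to DivU
t=32  I6 operands ready
t=39  I6 complete
t=40  R0←I6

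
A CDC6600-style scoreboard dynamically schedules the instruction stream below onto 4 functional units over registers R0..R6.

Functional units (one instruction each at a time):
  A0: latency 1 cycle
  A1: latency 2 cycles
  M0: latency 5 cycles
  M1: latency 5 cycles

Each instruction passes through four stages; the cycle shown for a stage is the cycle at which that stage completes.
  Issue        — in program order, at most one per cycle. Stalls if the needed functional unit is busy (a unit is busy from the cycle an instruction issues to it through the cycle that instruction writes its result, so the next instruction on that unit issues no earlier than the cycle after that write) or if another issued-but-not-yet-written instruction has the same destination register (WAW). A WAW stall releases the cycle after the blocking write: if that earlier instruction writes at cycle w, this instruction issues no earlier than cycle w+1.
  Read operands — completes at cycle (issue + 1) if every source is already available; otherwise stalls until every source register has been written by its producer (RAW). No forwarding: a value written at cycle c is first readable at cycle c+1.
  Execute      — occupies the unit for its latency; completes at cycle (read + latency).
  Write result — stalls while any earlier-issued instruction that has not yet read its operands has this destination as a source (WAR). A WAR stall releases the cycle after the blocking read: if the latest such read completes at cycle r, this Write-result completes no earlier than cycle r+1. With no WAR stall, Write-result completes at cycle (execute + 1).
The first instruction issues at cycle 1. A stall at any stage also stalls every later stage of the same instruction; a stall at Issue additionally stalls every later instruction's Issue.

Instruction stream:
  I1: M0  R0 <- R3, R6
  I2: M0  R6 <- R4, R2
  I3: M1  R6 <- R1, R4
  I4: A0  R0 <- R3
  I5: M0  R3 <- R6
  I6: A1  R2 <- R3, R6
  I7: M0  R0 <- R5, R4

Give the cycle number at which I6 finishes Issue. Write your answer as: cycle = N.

[1] I1 issues→M0
[2] I1 reads
[7] I1 exec-done
[8] I1 writes R0
[9] I2 issues→M0
[10] I2 reads
[15] I2 exec-done
[16] I2 writes R6
[17] I3 issues→M1
[18] I3 reads | I4 issues→A0
[19] I4 reads | I5 issues→M0
[20] I4 exec-done | I6 issues→A1
[21] I4 writes R0
[23] I3 exec-done
[24] I3 writes R6
[25] I5 reads
[30] I5 exec-done
[31] I5 writes R3
[32] I6 reads | I7 issues→M0
[33] I7 reads
[34] I6 exec-done
[35] I6 writes R2
[38] I7 exec-done
[39] I7 writes R0

cycle = 20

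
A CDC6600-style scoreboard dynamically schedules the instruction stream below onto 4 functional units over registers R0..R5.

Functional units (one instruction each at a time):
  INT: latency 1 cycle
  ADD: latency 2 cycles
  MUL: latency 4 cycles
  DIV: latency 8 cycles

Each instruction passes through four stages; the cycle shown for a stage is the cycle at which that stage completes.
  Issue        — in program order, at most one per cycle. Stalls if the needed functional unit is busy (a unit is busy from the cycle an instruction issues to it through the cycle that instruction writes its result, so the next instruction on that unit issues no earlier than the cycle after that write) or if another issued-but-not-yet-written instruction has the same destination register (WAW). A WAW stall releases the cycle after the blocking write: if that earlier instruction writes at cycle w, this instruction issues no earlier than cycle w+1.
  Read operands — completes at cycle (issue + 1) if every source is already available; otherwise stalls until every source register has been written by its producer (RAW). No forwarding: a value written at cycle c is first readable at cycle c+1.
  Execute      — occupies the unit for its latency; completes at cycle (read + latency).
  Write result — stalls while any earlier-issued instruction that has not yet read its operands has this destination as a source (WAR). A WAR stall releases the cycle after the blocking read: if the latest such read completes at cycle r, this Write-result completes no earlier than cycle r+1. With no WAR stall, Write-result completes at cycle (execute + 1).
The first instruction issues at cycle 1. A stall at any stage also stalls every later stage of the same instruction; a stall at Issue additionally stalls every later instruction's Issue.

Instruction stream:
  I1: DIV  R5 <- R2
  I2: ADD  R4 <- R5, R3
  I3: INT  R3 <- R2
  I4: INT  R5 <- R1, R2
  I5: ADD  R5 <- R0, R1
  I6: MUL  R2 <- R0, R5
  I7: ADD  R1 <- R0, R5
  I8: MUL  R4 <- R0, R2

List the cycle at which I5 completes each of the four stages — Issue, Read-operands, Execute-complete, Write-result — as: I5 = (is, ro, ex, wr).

I5 = (18, 19, 21, 22)

t=1  I1 issues→DIV
t=2  I1 reads; I2 issues→ADD
t=3  I3 issues→INT
t=4  I3 reads
t=5  I3 exec-done
t=10  I1 exec-done
t=11  I1 writes R5
t=12  I2 reads
t=13  I3 writes R3
t=14  I2 exec-done; I4 issues→INT
t=15  I2 writes R4; I4 reads
t=16  I4 exec-done
t=17  I4 writes R5
t=18  I5 issues→ADD
t=19  I5 reads; I6 issues→MUL
t=21  I5 exec-done
t=22  I5 writes R5
t=23  I6 reads; I7 issues→ADD
t=24  I7 reads
t=26  I7 exec-done
t=27  I6 exec-done; I7 writes R1
t=28  I6 writes R2
t=29  I8 issues→MUL
t=30  I8 reads
t=34  I8 exec-done
t=35  I8 writes R4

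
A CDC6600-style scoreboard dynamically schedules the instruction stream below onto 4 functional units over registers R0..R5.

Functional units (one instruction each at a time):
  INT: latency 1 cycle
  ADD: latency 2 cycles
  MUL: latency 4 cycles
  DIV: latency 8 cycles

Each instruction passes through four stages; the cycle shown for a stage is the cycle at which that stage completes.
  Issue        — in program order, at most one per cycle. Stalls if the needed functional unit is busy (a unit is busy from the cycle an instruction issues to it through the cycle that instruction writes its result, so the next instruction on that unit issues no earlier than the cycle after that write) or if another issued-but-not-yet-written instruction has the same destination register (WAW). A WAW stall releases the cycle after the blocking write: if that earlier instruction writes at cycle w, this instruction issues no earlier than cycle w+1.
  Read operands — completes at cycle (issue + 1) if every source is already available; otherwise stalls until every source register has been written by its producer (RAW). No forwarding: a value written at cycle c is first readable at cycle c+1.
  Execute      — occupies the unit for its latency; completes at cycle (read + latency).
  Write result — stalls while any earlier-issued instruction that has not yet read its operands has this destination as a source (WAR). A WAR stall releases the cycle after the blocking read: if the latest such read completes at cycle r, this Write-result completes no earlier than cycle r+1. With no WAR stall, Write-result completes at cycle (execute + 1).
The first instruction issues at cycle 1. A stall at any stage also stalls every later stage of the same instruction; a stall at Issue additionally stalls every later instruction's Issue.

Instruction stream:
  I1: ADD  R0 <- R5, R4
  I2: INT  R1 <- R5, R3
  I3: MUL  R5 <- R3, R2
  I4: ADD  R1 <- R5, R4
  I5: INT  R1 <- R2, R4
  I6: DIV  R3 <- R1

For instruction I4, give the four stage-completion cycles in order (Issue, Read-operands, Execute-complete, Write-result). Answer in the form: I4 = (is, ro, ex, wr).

I4 = (6, 10, 12, 13)

  I1 | 1 | 2 | 4 | 5
  I2 | 2 | 3 | 4 | 5
  I3 | 3 | 4 | 8 | 9
  I4 | 6 | 10 | 12 | 13   WAW R1: wait I2 write@5 · RAW R5: wait I3 write@9
  I5 | 14 | 15 | 16 | 17   WAW R1: wait I4 write@13
  I6 | 15 | 18 | 26 | 27   RAW R1: wait I5 write@17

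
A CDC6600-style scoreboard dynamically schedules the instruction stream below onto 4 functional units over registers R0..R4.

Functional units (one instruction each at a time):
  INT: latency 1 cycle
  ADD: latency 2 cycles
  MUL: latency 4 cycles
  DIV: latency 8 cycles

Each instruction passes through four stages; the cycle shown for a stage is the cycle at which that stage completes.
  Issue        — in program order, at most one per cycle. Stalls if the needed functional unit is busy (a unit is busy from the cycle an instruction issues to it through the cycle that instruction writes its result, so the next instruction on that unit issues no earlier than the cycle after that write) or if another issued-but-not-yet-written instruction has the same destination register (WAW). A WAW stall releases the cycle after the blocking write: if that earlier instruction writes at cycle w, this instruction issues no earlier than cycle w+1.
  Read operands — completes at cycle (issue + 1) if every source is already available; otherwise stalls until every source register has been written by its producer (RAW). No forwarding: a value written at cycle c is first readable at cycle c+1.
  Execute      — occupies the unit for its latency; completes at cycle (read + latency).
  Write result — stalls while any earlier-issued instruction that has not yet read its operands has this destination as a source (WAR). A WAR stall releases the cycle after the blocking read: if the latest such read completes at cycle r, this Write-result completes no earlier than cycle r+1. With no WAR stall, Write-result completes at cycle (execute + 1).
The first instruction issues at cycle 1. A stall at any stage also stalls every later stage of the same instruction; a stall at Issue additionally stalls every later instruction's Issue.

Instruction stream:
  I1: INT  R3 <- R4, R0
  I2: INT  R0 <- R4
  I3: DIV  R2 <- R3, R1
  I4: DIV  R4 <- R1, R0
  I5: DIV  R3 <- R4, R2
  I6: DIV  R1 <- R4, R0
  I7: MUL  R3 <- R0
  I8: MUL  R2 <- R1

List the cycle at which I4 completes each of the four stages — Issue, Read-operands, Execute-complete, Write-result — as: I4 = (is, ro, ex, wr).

I4 = (17, 18, 26, 27)

cycle 1: I1 issues→INT
cycle 2: I1 reads
cycle 3: I1 exec-done
cycle 4: I1 writes R3
cycle 5: I2 issues→INT
cycle 6: I2 reads | I3 issues→DIV
cycle 7: I2 exec-done | I3 reads
cycle 8: I2 writes R0
cycle 15: I3 exec-done
cycle 16: I3 writes R2
cycle 17: I4 issues→DIV
cycle 18: I4 reads
cycle 26: I4 exec-done
cycle 27: I4 writes R4
cycle 28: I5 issues→DIV
cycle 29: I5 reads
cycle 37: I5 exec-done
cycle 38: I5 writes R3
cycle 39: I6 issues→DIV
cycle 40: I6 reads | I7 issues→MUL
cycle 41: I7 reads
cycle 45: I7 exec-done
cycle 46: I7 writes R3
cycle 47: I8 issues→MUL
cycle 48: I6 exec-done
cycle 49: I6 writes R1
cycle 50: I8 reads
cycle 54: I8 exec-done
cycle 55: I8 writes R2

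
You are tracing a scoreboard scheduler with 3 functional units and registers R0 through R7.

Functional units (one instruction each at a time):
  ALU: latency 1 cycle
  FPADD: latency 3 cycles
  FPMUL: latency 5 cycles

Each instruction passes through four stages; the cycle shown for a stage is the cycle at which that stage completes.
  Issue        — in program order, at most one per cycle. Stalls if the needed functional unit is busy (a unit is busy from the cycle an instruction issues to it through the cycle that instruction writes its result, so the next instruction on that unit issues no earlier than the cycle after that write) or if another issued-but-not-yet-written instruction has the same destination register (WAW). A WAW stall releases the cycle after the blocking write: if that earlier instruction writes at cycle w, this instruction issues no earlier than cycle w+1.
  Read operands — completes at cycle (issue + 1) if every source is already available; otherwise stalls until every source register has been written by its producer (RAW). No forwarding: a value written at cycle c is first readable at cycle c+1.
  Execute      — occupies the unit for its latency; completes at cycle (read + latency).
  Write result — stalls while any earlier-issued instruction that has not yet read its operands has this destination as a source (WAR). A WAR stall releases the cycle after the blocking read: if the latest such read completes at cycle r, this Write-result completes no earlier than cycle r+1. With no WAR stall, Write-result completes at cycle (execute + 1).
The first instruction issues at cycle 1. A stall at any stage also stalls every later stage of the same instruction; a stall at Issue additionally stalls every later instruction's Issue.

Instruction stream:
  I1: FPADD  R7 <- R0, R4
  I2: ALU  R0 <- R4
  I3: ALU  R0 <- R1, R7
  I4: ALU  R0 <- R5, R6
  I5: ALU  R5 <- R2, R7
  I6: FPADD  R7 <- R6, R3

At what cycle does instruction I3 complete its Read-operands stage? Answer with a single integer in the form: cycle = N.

I1: IS=1 RO=2 EX=5 WR=6
I2: IS=2 RO=3 EX=4 WR=5
I3: IS=6 RO=7 EX=8 WR=9  [struct: ALU busy until I2 writes@5]
I4: IS=10 RO=11 EX=12 WR=13  [struct: ALU busy until I3 writes@9]
I5: IS=14 RO=15 EX=16 WR=17  [struct: ALU busy until I4 writes@13]
I6: IS=15 RO=16 EX=19 WR=20

cycle = 7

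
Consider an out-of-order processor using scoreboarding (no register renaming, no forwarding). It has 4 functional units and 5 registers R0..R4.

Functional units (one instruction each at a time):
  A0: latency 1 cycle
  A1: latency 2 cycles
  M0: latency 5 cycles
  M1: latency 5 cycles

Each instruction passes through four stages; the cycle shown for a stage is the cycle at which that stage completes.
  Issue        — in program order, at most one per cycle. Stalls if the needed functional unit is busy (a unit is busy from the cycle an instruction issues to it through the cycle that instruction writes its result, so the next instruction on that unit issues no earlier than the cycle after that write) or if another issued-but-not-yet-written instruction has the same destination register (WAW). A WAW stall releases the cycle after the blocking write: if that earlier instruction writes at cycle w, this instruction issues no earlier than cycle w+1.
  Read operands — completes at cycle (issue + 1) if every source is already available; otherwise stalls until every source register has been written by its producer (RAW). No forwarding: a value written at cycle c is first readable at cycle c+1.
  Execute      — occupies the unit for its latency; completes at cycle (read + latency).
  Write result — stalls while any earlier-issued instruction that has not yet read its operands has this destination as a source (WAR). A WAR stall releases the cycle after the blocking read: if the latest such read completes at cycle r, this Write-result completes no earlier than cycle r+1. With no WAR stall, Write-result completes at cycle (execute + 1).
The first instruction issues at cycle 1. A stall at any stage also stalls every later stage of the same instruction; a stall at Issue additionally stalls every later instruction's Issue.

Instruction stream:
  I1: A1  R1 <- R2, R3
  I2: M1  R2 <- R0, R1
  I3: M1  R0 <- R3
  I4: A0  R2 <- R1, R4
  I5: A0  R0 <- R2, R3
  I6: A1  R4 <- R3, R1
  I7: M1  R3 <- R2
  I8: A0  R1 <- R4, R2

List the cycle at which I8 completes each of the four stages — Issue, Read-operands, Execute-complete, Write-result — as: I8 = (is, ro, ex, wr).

  I1 | 1 | 2 | 4 | 5
  I2 | 2 | 6 | 11 | 12   RAW R1: wait I1 write@5
  I3 | 13 | 14 | 19 | 20   struct: M1 busy until I2 writes@12
  I4 | 14 | 15 | 16 | 17
  I5 | 21 | 22 | 23 | 24   WAW R0: wait I3 write@20
  I6 | 22 | 23 | 25 | 26
  I7 | 23 | 24 | 29 | 30
  I8 | 25 | 27 | 28 | 29   struct: A0 busy until I5 writes@24 · RAW R4: wait I6 write@26

I8 = (25, 27, 28, 29)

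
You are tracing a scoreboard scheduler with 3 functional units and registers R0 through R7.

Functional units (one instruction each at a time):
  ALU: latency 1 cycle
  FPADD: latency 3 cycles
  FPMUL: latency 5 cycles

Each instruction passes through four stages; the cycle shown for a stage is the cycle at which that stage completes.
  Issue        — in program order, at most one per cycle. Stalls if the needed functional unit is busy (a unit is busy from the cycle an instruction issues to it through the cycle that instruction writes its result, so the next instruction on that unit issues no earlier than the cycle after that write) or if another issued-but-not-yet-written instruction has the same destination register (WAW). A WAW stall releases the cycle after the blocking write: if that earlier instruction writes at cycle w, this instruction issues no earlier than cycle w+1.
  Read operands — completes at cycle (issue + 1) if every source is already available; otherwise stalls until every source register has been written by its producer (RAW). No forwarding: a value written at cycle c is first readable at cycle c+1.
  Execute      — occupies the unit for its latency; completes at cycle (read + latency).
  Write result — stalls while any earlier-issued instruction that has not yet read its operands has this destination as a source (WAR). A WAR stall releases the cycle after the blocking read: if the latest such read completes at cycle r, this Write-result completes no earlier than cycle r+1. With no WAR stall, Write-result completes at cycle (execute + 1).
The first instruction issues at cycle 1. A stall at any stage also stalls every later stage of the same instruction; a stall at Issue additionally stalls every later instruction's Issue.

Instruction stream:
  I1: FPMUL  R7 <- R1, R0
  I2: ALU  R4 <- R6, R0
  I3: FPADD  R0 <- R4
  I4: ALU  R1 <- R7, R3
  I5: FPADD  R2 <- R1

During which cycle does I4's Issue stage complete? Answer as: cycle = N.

[I1] 1/2/7/8
[I2] 2/3/4/5
[I3] 3/6/9/10  (RAW R4: wait I2 write@5)
[I4] 6/9/10/11  (struct: ALU busy until I2 writes@5; RAW R7: wait I1 write@8)
[I5] 11/12/15/16  (struct: FPADD busy until I3 writes@10)

cycle = 6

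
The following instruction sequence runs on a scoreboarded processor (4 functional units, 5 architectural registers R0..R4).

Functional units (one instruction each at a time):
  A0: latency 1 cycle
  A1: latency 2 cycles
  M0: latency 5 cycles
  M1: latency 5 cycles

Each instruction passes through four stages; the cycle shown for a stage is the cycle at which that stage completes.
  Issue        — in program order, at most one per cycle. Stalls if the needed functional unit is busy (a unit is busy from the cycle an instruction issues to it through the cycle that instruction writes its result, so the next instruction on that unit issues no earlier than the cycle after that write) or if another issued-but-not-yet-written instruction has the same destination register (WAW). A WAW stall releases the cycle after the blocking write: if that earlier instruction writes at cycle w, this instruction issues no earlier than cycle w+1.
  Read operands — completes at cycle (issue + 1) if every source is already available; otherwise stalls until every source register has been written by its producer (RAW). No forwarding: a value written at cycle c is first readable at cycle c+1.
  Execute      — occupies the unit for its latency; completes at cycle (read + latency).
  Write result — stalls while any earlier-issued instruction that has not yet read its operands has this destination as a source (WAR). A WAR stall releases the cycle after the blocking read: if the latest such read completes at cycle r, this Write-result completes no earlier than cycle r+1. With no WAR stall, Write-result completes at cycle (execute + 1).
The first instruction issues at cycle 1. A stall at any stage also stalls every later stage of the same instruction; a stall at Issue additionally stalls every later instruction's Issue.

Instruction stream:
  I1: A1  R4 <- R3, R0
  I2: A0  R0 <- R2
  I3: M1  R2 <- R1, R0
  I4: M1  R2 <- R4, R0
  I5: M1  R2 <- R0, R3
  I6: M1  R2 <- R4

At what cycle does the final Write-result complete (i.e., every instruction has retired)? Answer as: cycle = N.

cycle = 36

t=1  I1 issues→A1
t=2  I1 reads; I2 issues→A0
t=3  I2 reads; I3 issues→M1
t=4  I1 exec-done; I2 exec-done
t=5  I1 writes R4; I2 writes R0
t=6  I3 reads
t=11  I3 exec-done
t=12  I3 writes R2
t=13  I4 issues→M1
t=14  I4 reads
t=19  I4 exec-done
t=20  I4 writes R2
t=21  I5 issues→M1
t=22  I5 reads
t=27  I5 exec-done
t=28  I5 writes R2
t=29  I6 issues→M1
t=30  I6 reads
t=35  I6 exec-done
t=36  I6 writes R2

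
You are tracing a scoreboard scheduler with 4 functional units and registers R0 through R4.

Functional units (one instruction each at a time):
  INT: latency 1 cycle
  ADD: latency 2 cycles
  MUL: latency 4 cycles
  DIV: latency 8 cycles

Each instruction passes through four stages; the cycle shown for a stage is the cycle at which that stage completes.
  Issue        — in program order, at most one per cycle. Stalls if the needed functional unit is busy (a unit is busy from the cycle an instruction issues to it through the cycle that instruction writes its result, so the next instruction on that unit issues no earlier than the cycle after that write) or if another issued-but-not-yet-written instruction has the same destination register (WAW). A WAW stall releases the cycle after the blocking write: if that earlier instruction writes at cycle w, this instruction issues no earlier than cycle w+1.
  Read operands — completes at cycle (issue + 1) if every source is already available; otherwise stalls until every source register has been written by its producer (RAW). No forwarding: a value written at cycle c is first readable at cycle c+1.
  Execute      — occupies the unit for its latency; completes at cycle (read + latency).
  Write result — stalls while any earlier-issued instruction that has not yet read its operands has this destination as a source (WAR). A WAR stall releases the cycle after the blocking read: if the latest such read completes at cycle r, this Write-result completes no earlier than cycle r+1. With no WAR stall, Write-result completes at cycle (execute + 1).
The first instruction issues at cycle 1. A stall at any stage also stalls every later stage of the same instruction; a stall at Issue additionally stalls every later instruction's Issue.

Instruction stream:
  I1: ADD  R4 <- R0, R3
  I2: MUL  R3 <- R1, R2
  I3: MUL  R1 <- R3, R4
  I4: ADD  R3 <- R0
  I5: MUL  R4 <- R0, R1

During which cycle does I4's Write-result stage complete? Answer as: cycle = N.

cycle 1: issue I1 (ADD)
cycle 2: I1 read-ops; issue I2 (MUL)
cycle 3: I2 read-ops
cycle 4: I1 finished on ADD
cycle 5: I1→R4
cycle 7: I2 finished on MUL
cycle 8: I2→R3
cycle 9: issue I3 (MUL)
cycle 10: I3 read-ops; issue I4 (ADD)
cycle 11: I4 read-ops
cycle 13: I4 finished on ADD
cycle 14: I3 finished on MUL; I4→R3
cycle 15: I3→R1
cycle 16: issue I5 (MUL)
cycle 17: I5 read-ops
cycle 21: I5 finished on MUL
cycle 22: I5→R4

cycle = 14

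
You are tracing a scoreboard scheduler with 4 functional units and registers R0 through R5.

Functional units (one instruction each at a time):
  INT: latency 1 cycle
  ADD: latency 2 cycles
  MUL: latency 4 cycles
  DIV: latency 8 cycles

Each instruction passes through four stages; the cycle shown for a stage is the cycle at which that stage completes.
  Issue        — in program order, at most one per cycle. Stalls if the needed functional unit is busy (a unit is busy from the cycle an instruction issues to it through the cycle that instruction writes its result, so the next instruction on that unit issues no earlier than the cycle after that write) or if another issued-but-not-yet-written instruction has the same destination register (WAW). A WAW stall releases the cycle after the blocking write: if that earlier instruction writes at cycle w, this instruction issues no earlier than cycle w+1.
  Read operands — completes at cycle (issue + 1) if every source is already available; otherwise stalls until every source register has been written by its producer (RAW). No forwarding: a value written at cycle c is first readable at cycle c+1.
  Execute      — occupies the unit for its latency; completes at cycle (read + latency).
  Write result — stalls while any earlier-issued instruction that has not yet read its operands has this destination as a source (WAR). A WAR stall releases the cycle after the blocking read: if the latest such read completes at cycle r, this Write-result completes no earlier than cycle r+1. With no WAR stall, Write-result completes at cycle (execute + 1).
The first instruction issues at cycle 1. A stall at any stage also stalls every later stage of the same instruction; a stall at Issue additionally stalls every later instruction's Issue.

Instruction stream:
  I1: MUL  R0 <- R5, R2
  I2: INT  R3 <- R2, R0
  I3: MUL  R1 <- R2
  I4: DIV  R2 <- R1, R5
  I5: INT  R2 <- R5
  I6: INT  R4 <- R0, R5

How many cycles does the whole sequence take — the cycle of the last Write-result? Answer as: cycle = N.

cycle = 32

[I1] 1/2/6/7
[I2] 2/8/9/10  (RAW R0: wait I1 write@7)
[I3] 8/9/13/14  (struct: MUL busy until I1 writes@7)
[I4] 9/15/23/24  (RAW R1: wait I3 write@14)
[I5] 25/26/27/28  (WAW R2: wait I4 write@24)
[I6] 29/30/31/32  (struct: INT busy until I5 writes@28)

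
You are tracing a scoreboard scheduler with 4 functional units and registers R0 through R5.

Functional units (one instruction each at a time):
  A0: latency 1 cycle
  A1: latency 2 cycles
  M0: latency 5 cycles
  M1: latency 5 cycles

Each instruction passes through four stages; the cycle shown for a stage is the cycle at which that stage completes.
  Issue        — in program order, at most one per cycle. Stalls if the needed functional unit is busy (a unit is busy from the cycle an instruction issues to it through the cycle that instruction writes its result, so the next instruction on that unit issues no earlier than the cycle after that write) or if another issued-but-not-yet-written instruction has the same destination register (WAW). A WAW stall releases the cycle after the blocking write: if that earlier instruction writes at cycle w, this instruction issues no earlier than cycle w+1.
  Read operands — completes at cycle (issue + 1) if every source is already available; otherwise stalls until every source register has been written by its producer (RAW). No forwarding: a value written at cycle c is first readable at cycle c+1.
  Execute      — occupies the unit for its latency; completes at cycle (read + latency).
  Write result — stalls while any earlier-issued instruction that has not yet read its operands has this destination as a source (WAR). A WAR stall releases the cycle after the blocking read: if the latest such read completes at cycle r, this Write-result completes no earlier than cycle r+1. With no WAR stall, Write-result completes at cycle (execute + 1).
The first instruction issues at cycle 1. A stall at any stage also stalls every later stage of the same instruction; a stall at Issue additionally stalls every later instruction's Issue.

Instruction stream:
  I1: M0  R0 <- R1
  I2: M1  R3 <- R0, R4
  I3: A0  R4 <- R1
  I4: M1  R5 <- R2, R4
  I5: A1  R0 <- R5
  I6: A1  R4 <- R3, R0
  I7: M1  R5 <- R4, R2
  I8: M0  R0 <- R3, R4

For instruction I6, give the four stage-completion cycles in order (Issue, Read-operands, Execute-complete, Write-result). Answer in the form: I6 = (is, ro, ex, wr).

c1: I1 issues→M0
c2: I1 reads; I2 issues→M1
c3: I3 issues→A0
c4: I3 reads
c5: I3 exec-done
c7: I1 exec-done
c8: I1 writes R0
c9: I2 reads
c10: I3 writes R4
c14: I2 exec-done
c15: I2 writes R3
c16: I4 issues→M1
c17: I4 reads; I5 issues→A1
c22: I4 exec-done
c23: I4 writes R5
c24: I5 reads
c26: I5 exec-done
c27: I5 writes R0
c28: I6 issues→A1
c29: I6 reads; I7 issues→M1
c30: I8 issues→M0
c31: I6 exec-done
c32: I6 writes R4
c33: I7 reads; I8 reads
c38: I7 exec-done; I8 exec-done
c39: I7 writes R5; I8 writes R0

I6 = (28, 29, 31, 32)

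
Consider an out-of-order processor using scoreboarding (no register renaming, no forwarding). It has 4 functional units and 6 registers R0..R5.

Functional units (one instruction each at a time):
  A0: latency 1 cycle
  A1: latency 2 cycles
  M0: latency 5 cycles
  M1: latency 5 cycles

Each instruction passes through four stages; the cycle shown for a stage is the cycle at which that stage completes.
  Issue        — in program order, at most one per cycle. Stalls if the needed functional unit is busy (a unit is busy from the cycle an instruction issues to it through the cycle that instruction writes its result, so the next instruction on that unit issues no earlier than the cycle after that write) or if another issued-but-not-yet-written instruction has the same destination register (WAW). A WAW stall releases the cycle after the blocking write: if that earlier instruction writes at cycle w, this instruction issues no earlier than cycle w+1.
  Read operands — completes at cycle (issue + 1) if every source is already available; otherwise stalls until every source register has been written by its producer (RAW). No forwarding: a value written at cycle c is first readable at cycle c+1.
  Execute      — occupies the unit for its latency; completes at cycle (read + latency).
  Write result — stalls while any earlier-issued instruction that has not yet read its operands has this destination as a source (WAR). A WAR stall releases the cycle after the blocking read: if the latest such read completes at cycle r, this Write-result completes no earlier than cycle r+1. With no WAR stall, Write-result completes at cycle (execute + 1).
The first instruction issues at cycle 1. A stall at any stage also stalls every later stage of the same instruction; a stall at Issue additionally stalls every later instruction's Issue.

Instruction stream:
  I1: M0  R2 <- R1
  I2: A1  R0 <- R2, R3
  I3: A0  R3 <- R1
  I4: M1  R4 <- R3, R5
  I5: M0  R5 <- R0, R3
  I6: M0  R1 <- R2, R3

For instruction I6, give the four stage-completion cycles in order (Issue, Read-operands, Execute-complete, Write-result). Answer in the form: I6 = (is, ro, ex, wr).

[1] I1→M0
[2] I1 RO | I2→A1
[3] I3→A0
[4] I3 RO | I4→M1
[5] I3 EX
[7] I1 EX
[8] I1 WR R2
[9] I2 RO | I5→M0
[10] I3 WR R3
[11] I2 EX | I4 RO
[12] I2 WR R0
[13] I5 RO
[16] I4 EX
[17] I4 WR R4
[18] I5 EX
[19] I5 WR R5
[20] I6→M0
[21] I6 RO
[26] I6 EX
[27] I6 WR R1

I6 = (20, 21, 26, 27)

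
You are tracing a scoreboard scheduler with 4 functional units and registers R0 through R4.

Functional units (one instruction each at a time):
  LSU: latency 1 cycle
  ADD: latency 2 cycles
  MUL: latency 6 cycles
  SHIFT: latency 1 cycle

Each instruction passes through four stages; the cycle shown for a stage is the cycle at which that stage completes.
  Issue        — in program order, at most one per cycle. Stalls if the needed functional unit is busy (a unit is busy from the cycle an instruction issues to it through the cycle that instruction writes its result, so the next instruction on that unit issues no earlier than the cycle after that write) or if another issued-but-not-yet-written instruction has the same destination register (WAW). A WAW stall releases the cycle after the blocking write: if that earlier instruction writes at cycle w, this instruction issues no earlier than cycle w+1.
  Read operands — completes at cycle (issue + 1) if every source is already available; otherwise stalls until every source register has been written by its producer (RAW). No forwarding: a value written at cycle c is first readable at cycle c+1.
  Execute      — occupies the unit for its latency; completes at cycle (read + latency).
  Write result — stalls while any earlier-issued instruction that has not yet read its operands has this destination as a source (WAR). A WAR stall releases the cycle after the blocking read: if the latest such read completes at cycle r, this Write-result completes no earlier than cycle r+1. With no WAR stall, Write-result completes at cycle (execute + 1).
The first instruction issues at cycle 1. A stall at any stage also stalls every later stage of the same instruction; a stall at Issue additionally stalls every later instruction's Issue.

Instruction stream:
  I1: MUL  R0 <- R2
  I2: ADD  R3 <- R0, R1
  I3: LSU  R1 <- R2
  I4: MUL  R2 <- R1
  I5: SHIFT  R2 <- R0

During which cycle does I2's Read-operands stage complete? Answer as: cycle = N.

cycle = 10

cycle 1: I1 dispatched to MUL
cycle 2: I1 operands ready | I2 dispatched to ADD
cycle 3: I3 dispatched to LSU
cycle 4: I3 operands ready
cycle 5: I3 complete
cycle 8: I1 complete
cycle 9: R0←I1
cycle 10: I2 operands ready | I4 dispatched to MUL
cycle 11: R1←I3
cycle 12: I2 complete | I4 operands ready
cycle 13: R3←I2
cycle 18: I4 complete
cycle 19: R2←I4
cycle 20: I5 dispatched to SHIFT
cycle 21: I5 operands ready
cycle 22: I5 complete
cycle 23: R2←I5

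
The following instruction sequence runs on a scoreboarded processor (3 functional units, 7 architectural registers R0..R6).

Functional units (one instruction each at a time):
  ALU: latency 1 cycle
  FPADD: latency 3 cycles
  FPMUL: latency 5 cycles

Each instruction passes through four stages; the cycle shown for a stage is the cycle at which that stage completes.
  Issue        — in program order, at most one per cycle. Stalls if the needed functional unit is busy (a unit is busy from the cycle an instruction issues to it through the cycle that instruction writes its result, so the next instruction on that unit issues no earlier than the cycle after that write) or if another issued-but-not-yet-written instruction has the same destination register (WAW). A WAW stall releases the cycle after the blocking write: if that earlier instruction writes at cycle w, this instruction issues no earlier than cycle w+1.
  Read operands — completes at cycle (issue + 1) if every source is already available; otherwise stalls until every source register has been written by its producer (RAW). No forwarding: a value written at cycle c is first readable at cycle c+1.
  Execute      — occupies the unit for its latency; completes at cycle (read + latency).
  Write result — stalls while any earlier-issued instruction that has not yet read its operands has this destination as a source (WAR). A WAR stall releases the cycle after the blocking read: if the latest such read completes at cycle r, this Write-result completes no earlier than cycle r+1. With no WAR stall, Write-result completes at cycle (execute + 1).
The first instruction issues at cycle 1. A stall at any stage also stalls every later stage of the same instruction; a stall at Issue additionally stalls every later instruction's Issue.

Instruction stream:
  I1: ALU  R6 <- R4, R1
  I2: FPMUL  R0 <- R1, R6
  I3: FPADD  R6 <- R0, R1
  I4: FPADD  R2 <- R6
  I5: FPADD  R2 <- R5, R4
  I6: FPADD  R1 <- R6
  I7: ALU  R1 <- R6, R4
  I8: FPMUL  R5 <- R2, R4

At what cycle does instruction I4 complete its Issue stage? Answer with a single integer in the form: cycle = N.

I1 -> (1, 2, 3, 4)
I2 -> (2, 5, 10, 11)  // RAW R6: wait I1 write@4
I3 -> (5, 12, 15, 16)  // WAW R6: wait I1 write@4, RAW R0: wait I2 write@11
I4 -> (17, 18, 21, 22)  // struct: FPADD busy until I3 writes@16
I5 -> (23, 24, 27, 28)  // struct: FPADD busy until I4 writes@22
I6 -> (29, 30, 33, 34)  // struct: FPADD busy until I5 writes@28
I7 -> (35, 36, 37, 38)  // WAW R1: wait I6 write@34
I8 -> (36, 37, 42, 43)

cycle = 17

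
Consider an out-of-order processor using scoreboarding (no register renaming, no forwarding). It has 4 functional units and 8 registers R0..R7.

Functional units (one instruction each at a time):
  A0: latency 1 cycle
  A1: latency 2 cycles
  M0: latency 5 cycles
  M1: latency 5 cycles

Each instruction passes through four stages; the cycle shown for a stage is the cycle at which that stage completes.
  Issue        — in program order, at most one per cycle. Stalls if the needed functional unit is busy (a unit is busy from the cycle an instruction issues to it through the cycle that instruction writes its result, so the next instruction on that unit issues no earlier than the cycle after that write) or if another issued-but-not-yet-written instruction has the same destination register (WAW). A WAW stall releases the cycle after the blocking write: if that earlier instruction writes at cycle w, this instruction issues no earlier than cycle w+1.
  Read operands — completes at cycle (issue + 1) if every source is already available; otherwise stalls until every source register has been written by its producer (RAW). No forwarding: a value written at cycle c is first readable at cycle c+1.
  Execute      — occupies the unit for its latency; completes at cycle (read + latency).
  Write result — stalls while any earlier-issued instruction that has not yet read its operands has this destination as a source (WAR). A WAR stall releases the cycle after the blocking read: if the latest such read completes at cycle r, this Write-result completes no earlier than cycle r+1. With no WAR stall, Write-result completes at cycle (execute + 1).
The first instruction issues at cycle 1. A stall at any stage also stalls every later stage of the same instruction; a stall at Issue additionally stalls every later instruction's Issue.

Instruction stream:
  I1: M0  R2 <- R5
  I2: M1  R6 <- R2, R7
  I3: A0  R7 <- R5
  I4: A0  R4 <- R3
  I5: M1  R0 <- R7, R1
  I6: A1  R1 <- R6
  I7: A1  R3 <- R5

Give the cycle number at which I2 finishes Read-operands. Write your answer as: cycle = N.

cycle = 9

I1 -> (1, 2, 7, 8)
I2 -> (2, 9, 14, 15)  // RAW R2: wait I1 write@8
I3 -> (3, 4, 5, 10)  // WAR R7: wait I2 read@9
I4 -> (11, 12, 13, 14)  // struct: A0 busy until I3 writes@10
I5 -> (16, 17, 22, 23)  // struct: M1 busy until I2 writes@15
I6 -> (17, 18, 20, 21)
I7 -> (22, 23, 25, 26)  // struct: A1 busy until I6 writes@21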